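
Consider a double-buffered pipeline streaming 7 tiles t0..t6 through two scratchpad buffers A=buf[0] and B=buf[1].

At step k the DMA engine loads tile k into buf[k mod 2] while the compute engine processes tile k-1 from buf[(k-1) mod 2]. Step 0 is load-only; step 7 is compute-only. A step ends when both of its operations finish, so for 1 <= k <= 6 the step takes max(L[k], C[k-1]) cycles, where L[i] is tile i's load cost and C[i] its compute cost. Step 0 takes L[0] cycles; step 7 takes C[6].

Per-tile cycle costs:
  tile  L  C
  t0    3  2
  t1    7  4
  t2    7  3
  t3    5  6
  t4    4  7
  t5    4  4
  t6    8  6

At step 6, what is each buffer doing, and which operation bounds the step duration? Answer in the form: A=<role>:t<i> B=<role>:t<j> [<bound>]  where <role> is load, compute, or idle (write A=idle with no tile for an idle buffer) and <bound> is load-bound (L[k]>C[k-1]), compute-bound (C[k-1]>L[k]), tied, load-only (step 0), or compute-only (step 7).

step 0: L[0]=3 → dur=3, Σ=3 | A=load:t0 B=idle [load-only]
step 1: L[1]=7 C[0]=2 → dur=7, Σ=10 | A=compute:t0 B=load:t1 [load-bound]
step 2: L[2]=7 C[1]=4 → dur=7, Σ=17 | A=load:t2 B=compute:t1 [load-bound]
step 3: L[3]=5 C[2]=3 → dur=5, Σ=22 | A=compute:t2 B=load:t3 [load-bound]
step 4: L[4]=4 C[3]=6 → dur=6, Σ=28 | A=load:t4 B=compute:t3 [compute-bound]
step 5: L[5]=4 C[4]=7 → dur=7, Σ=35 | A=compute:t4 B=load:t5 [compute-bound]
step 6: L[6]=8 C[5]=4 → dur=8, Σ=43 | A=load:t6 B=compute:t5 [load-bound]
step 7: C[6]=6 → dur=6, Σ=49 | A=compute:t6 B=idle [compute-only]

step 6: A=load:t6 B=compute:t5 [load-bound]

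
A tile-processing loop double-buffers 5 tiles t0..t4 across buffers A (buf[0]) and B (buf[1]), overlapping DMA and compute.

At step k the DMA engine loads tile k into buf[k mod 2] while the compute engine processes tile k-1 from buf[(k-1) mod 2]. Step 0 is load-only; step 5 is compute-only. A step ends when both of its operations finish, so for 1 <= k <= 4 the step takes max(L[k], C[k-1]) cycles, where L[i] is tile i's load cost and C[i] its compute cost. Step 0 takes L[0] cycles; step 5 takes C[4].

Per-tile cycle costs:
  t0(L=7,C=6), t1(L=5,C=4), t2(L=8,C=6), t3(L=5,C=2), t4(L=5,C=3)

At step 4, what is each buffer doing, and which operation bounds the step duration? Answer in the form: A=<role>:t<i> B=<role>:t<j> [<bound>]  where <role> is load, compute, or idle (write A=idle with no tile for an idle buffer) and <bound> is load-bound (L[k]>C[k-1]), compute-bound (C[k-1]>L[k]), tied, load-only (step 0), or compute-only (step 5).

step 4: A=load:t4 B=compute:t3 [load-bound]

k=0 load=t0/7c comp=- wait=7 total=7
k=1 load=t1/5c comp=t0/6c wait=6 total=13
k=2 load=t2/8c comp=t1/4c wait=8 total=21
k=3 load=t3/5c comp=t2/6c wait=6 total=27
k=4 load=t4/5c comp=t3/2c wait=5 total=32
k=5 load=- comp=t4/3c wait=3 total=35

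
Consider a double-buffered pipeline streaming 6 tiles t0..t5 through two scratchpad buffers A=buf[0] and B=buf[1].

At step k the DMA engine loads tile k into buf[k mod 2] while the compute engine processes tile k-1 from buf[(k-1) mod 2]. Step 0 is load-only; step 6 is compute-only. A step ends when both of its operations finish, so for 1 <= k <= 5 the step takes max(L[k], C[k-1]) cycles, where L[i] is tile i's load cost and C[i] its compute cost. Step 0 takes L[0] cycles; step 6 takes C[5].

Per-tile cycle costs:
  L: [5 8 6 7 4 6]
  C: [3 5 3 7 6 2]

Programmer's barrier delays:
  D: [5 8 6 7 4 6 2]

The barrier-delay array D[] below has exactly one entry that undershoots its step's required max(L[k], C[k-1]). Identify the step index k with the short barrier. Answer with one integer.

hazard at step 4

[0] required=L[0]=5=5 vs D=5 ok
[1] required=max(L[1]=8,C[0]=3)=8 vs D=8 ok
[2] required=max(L[2]=6,C[1]=5)=6 vs D=6 ok
[3] required=max(L[3]=7,C[2]=3)=7 vs D=7 ok
[4] required=max(L[4]=4,C[3]=7)=7 vs D=4 SHORT
[5] required=max(L[5]=6,C[4]=6)=6 vs D=6 ok
[6] required=C[5]=2=2 vs D=2 ok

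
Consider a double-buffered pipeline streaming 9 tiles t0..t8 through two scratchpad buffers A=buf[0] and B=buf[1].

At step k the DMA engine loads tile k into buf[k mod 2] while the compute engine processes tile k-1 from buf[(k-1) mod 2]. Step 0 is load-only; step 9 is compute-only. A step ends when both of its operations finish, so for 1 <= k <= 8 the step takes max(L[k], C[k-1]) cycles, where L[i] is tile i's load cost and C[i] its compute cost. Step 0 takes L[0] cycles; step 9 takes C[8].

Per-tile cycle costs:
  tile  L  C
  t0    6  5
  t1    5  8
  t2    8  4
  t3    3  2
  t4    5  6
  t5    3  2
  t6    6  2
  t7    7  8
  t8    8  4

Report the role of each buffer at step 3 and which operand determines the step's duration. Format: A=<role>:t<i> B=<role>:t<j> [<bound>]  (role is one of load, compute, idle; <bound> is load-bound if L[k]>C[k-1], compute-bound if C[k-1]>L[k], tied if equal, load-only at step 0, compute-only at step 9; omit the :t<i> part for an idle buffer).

step 3: A=compute:t2 B=load:t3 [compute-bound]

  0. 6=6c; end=6; A:t0 B:-
  1. max(5,5)=5c; end=11; A:t0 B:t1
  2. max(8,8)=8c; end=19; A:t2 B:t1
  3. max(3,4)=4c; end=23; A:t2 B:t3
  4. max(5,2)=5c; end=28; A:t4 B:t3
  5. max(3,6)=6c; end=34; A:t4 B:t5
  6. max(6,2)=6c; end=40; A:t6 B:t5
  7. max(7,2)=7c; end=47; A:t6 B:t7
  8. max(8,8)=8c; end=55; A:t8 B:t7
  9. 4=4c; end=59; A:t8 B:t7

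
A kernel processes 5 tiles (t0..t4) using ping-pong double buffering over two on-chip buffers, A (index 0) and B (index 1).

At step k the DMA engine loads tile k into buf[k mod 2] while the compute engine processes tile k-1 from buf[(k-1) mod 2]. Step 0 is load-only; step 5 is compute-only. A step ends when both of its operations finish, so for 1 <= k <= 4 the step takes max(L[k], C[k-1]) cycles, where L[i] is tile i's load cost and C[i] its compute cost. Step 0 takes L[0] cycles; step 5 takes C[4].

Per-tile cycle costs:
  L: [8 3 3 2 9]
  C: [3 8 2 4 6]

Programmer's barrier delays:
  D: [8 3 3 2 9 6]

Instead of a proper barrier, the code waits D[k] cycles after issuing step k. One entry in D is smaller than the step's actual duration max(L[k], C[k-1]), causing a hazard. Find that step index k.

k=0 barrier L[0]=8→8c, D[0]=8 ok
k=1 barrier max(L[1]=3,C[0]=3)→3c, D[1]=3 ok
k=2 barrier max(L[2]=3,C[1]=8)→8c, D[2]=3 SHORT
k=3 barrier max(L[3]=2,C[2]=2)→2c, D[3]=2 ok
k=4 barrier max(L[4]=9,C[3]=4)→9c, D[4]=9 ok
k=5 barrier C[4]=6→6c, D[5]=6 ok

hazard at step 2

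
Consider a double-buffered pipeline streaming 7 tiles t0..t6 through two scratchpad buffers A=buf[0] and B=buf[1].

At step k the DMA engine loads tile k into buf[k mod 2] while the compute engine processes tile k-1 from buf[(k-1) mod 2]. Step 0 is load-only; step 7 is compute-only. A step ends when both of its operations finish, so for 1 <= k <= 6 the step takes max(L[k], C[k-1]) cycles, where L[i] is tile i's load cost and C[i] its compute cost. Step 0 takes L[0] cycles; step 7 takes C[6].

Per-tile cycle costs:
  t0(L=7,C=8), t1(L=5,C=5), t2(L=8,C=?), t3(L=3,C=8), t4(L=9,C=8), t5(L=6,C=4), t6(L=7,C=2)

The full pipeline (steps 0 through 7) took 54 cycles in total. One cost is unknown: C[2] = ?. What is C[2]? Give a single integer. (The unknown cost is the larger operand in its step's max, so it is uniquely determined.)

step 0 | dur = L[0]=7 = 7
step 1 | dur = max(L[1]=5, C[0]=8) = 8
step 2 | dur = max(L[2]=8, C[1]=5) = 8
step 3 | dur = max(L[3]=3, C[2]=?) = C[2]  (unknown; binding)
step 4 | dur = max(L[4]=9, C[3]=8) = 9
step 5 | dur = max(L[5]=6, C[4]=8) = 8
step 6 | dur = max(L[6]=7, C[5]=4) = 7
step 7 | dur = C[6]=2 = 2
sum of known step durations = 49
dur[3] = total - known = 54 - 49 = 5
C[2] is the binding max in step 3, so C[2] = dur[3] = 5

C[2] = 5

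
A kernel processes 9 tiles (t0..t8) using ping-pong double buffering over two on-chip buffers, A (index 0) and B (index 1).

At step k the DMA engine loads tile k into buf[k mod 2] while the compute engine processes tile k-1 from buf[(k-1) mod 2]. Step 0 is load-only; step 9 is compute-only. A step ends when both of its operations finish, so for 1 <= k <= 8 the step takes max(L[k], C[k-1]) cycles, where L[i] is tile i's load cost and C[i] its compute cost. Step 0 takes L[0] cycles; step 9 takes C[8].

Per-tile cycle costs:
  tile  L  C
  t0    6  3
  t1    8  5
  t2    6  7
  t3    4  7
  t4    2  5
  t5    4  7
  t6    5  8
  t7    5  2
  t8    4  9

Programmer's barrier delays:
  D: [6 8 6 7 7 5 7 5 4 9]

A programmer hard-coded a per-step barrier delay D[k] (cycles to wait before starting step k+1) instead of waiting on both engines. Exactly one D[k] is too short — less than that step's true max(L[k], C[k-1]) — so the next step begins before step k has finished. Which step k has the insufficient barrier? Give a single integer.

step 0: need L[0]=6 = 6; D[0]=6 ok
step 1: need max(L[1]=8,C[0]=3) = 8; D[1]=8 ok
step 2: need max(L[2]=6,C[1]=5) = 6; D[2]=6 ok
step 3: need max(L[3]=4,C[2]=7) = 7; D[3]=7 ok
step 4: need max(L[4]=2,C[3]=7) = 7; D[4]=7 ok
step 5: need max(L[5]=4,C[4]=5) = 5; D[5]=5 ok
step 6: need max(L[6]=5,C[5]=7) = 7; D[6]=7 ok
step 7: need max(L[7]=5,C[6]=8) = 8; D[7]=5 SHORT
step 8: need max(L[8]=4,C[7]=2) = 4; D[8]=4 ok
step 9: need C[8]=9 = 9; D[9]=9 ok

hazard at step 7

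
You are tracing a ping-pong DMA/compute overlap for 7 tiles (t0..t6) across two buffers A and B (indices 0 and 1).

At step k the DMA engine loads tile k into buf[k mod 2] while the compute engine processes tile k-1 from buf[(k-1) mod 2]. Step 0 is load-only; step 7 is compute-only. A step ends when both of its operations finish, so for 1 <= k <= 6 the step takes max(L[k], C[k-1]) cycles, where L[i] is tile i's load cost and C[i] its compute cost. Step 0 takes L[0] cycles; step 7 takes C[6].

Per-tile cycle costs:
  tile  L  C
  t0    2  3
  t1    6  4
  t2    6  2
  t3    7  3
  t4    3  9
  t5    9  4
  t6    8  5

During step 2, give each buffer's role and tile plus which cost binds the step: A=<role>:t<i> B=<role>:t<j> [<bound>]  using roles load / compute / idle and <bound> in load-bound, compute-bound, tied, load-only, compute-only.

step 2: A=load:t2 B=compute:t1 [load-bound]

[0] DMA t0→A (2c) ∥ CU idle ⇒ 2c, clock 2
[1] DMA t1→B (6c) ∥ CU A:t0 (3c) ⇒ 6c, clock 8
[2] DMA t2→A (6c) ∥ CU B:t1 (4c) ⇒ 6c, clock 14
[3] DMA t3→B (7c) ∥ CU A:t2 (2c) ⇒ 7c, clock 21
[4] DMA t4→A (3c) ∥ CU B:t3 (3c) ⇒ 3c, clock 24
[5] DMA t5→B (9c) ∥ CU A:t4 (9c) ⇒ 9c, clock 33
[6] DMA t6→A (8c) ∥ CU B:t5 (4c) ⇒ 8c, clock 41
[7] DMA idle ∥ CU A:t6 (5c) ⇒ 5c, clock 46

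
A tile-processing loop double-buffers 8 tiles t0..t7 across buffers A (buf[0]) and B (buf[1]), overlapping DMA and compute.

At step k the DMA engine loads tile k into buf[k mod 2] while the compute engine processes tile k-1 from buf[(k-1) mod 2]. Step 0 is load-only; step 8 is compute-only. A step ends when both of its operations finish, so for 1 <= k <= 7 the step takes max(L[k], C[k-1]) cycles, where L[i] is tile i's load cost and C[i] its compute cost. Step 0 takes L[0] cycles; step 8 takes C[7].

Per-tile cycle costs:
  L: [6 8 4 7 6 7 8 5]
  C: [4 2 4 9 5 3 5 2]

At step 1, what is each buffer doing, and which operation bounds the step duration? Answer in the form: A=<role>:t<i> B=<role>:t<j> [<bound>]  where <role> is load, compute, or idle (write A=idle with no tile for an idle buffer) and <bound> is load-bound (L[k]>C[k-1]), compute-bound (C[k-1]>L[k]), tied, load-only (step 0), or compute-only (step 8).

[0] DMA t0→A (6c) ∥ CU idle ⇒ 6c, clock 6
[1] DMA t1→B (8c) ∥ CU A:t0 (4c) ⇒ 8c, clock 14
[2] DMA t2→A (4c) ∥ CU B:t1 (2c) ⇒ 4c, clock 18
[3] DMA t3→B (7c) ∥ CU A:t2 (4c) ⇒ 7c, clock 25
[4] DMA t4→A (6c) ∥ CU B:t3 (9c) ⇒ 9c, clock 34
[5] DMA t5→B (7c) ∥ CU A:t4 (5c) ⇒ 7c, clock 41
[6] DMA t6→A (8c) ∥ CU B:t5 (3c) ⇒ 8c, clock 49
[7] DMA t7→B (5c) ∥ CU A:t6 (5c) ⇒ 5c, clock 54
[8] DMA idle ∥ CU B:t7 (2c) ⇒ 2c, clock 56

step 1: A=compute:t0 B=load:t1 [load-bound]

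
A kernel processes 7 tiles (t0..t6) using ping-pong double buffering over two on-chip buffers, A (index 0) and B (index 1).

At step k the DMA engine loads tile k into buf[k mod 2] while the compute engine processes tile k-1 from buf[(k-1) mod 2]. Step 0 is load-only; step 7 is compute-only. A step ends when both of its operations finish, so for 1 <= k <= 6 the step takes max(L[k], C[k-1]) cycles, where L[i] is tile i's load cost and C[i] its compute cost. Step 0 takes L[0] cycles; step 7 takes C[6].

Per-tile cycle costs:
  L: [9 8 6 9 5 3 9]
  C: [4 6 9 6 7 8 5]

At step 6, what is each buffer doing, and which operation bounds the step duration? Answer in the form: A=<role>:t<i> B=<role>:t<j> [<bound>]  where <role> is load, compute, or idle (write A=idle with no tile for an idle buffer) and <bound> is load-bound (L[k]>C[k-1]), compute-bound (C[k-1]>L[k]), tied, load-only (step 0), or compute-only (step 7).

step 6: A=load:t6 B=compute:t5 [load-bound]

  0. 9=9c; end=9; A:t0 B:-
  1. max(8,4)=8c; end=17; A:t0 B:t1
  2. max(6,6)=6c; end=23; A:t2 B:t1
  3. max(9,9)=9c; end=32; A:t2 B:t3
  4. max(5,6)=6c; end=38; A:t4 B:t3
  5. max(3,7)=7c; end=45; A:t4 B:t5
  6. max(9,8)=9c; end=54; A:t6 B:t5
  7. 5=5c; end=59; A:t6 B:t5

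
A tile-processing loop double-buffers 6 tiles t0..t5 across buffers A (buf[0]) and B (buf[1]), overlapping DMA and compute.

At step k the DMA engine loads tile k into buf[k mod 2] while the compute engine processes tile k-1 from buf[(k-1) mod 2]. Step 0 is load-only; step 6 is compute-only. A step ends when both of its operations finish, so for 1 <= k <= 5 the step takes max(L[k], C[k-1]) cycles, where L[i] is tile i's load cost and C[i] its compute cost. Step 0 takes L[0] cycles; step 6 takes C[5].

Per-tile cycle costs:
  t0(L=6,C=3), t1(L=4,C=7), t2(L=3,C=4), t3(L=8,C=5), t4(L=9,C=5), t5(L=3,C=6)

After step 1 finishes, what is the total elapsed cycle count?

end_cycle[1] = 10

  0. 6=6c; end=6; A:t0 B:-
  1. max(4,3)=4c; end=10; A:t0 B:t1
  2. max(3,7)=7c; end=17; A:t2 B:t1
  3. max(8,4)=8c; end=25; A:t2 B:t3
  4. max(9,5)=9c; end=34; A:t4 B:t3
  5. max(3,5)=5c; end=39; A:t4 B:t5
  6. 6=6c; end=45; A:t4 B:t5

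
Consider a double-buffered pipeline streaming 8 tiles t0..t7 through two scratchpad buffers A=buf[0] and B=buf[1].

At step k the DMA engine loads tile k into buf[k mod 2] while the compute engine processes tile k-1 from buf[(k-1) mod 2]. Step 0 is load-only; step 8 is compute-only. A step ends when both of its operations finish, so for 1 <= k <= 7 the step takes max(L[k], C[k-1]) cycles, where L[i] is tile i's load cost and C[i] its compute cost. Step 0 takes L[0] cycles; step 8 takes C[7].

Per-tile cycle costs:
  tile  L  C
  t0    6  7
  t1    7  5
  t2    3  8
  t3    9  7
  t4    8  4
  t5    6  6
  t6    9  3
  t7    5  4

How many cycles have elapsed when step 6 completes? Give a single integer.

k=0 load=t0/6c comp=- wait=6 total=6
k=1 load=t1/7c comp=t0/7c wait=7 total=13
k=2 load=t2/3c comp=t1/5c wait=5 total=18
k=3 load=t3/9c comp=t2/8c wait=9 total=27
k=4 load=t4/8c comp=t3/7c wait=8 total=35
k=5 load=t5/6c comp=t4/4c wait=6 total=41
k=6 load=t6/9c comp=t5/6c wait=9 total=50
k=7 load=t7/5c comp=t6/3c wait=5 total=55
k=8 load=- comp=t7/4c wait=4 total=59

end_cycle[6] = 50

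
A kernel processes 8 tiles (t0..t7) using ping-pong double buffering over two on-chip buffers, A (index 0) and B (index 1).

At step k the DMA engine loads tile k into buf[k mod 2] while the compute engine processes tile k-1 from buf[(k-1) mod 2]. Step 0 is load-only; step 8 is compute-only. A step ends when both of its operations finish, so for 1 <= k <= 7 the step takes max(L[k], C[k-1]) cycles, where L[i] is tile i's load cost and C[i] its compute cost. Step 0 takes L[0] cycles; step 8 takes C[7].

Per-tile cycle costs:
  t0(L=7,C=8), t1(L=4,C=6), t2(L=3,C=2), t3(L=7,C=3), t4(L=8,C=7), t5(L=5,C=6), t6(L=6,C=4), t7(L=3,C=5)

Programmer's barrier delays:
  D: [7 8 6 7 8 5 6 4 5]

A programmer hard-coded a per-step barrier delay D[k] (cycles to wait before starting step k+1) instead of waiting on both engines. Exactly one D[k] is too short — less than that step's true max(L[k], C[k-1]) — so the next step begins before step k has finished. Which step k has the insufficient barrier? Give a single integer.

k=0 barrier L[0]=7→7c, D[0]=7 ok
k=1 barrier max(L[1]=4,C[0]=8)→8c, D[1]=8 ok
k=2 barrier max(L[2]=3,C[1]=6)→6c, D[2]=6 ok
k=3 barrier max(L[3]=7,C[2]=2)→7c, D[3]=7 ok
k=4 barrier max(L[4]=8,C[3]=3)→8c, D[4]=8 ok
k=5 barrier max(L[5]=5,C[4]=7)→7c, D[5]=5 SHORT
k=6 barrier max(L[6]=6,C[5]=6)→6c, D[6]=6 ok
k=7 barrier max(L[7]=3,C[6]=4)→4c, D[7]=4 ok
k=8 barrier C[7]=5→5c, D[8]=5 ok

hazard at step 5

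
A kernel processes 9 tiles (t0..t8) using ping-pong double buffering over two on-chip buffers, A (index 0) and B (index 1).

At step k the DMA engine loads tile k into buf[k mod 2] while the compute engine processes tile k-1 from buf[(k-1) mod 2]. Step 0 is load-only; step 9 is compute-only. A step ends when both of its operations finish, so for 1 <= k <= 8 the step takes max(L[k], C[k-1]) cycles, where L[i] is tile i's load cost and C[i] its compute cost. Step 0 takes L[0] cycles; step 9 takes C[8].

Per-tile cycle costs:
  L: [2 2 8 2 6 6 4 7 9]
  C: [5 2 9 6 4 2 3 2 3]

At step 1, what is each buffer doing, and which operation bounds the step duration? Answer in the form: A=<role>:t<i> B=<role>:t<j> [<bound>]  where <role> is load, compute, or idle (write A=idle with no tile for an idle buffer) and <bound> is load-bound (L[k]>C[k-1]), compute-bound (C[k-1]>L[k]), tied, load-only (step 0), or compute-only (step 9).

step 1: A=compute:t0 B=load:t1 [compute-bound]

  0. 2=2c; end=2; A:t0 B:-
  1. max(2,5)=5c; end=7; A:t0 B:t1
  2. max(8,2)=8c; end=15; A:t2 B:t1
  3. max(2,9)=9c; end=24; A:t2 B:t3
  4. max(6,6)=6c; end=30; A:t4 B:t3
  5. max(6,4)=6c; end=36; A:t4 B:t5
  6. max(4,2)=4c; end=40; A:t6 B:t5
  7. max(7,3)=7c; end=47; A:t6 B:t7
  8. max(9,2)=9c; end=56; A:t8 B:t7
  9. 3=3c; end=59; A:t8 B:t7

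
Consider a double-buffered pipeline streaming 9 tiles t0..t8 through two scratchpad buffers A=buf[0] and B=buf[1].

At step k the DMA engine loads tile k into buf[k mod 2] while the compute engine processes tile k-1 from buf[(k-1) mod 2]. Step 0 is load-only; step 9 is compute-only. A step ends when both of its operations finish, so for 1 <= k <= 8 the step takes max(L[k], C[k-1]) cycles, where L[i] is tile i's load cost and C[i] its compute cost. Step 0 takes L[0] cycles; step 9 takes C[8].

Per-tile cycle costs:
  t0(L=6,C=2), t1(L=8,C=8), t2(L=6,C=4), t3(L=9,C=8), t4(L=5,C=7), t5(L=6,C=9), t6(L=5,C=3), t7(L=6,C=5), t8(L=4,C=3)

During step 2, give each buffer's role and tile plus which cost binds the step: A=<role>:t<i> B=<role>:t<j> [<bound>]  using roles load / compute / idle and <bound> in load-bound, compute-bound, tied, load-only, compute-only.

step 0: L[0]=6 → dur=6, Σ=6 | A=load:t0 B=idle [load-only]
step 1: L[1]=8 C[0]=2 → dur=8, Σ=14 | A=compute:t0 B=load:t1 [load-bound]
step 2: L[2]=6 C[1]=8 → dur=8, Σ=22 | A=load:t2 B=compute:t1 [compute-bound]
step 3: L[3]=9 C[2]=4 → dur=9, Σ=31 | A=compute:t2 B=load:t3 [load-bound]
step 4: L[4]=5 C[3]=8 → dur=8, Σ=39 | A=load:t4 B=compute:t3 [compute-bound]
step 5: L[5]=6 C[4]=7 → dur=7, Σ=46 | A=compute:t4 B=load:t5 [compute-bound]
step 6: L[6]=5 C[5]=9 → dur=9, Σ=55 | A=load:t6 B=compute:t5 [compute-bound]
step 7: L[7]=6 C[6]=3 → dur=6, Σ=61 | A=compute:t6 B=load:t7 [load-bound]
step 8: L[8]=4 C[7]=5 → dur=5, Σ=66 | A=load:t8 B=compute:t7 [compute-bound]
step 9: C[8]=3 → dur=3, Σ=69 | A=compute:t8 B=idle [compute-only]

step 2: A=load:t2 B=compute:t1 [compute-bound]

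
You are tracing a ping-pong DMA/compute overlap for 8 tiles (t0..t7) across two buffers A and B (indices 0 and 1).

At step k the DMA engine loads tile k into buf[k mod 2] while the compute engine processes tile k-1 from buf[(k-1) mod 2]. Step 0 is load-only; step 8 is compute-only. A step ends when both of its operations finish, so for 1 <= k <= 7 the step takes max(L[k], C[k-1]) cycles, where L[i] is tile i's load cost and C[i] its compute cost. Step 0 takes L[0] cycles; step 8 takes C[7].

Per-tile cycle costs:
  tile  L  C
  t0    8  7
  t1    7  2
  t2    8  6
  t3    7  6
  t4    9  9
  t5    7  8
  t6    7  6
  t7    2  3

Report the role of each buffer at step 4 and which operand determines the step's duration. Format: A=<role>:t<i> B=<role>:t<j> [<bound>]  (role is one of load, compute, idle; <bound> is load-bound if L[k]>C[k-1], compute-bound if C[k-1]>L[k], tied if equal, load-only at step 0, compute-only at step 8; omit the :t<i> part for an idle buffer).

step 4: A=load:t4 B=compute:t3 [load-bound]

[0] DMA t0→A (8c) ∥ CU idle ⇒ 8c, clock 8
[1] DMA t1→B (7c) ∥ CU A:t0 (7c) ⇒ 7c, clock 15
[2] DMA t2→A (8c) ∥ CU B:t1 (2c) ⇒ 8c, clock 23
[3] DMA t3→B (7c) ∥ CU A:t2 (6c) ⇒ 7c, clock 30
[4] DMA t4→A (9c) ∥ CU B:t3 (6c) ⇒ 9c, clock 39
[5] DMA t5→B (7c) ∥ CU A:t4 (9c) ⇒ 9c, clock 48
[6] DMA t6→A (7c) ∥ CU B:t5 (8c) ⇒ 8c, clock 56
[7] DMA t7→B (2c) ∥ CU A:t6 (6c) ⇒ 6c, clock 62
[8] DMA idle ∥ CU B:t7 (3c) ⇒ 3c, clock 65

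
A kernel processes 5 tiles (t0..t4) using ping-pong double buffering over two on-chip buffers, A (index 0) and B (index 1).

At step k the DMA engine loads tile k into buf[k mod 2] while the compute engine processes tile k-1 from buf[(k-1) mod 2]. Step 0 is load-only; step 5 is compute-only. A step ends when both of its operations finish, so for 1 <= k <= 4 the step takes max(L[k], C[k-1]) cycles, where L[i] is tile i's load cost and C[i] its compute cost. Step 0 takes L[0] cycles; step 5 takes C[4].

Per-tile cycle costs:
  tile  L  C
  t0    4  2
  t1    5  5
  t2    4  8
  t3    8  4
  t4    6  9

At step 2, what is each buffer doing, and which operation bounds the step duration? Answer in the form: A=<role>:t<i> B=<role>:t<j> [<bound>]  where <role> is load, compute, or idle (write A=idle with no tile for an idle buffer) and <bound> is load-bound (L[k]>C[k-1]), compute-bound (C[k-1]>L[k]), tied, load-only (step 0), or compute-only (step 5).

step 2: A=load:t2 B=compute:t1 [compute-bound]

  0. 4=4c; end=4; A:t0 B:-
  1. max(5,2)=5c; end=9; A:t0 B:t1
  2. max(4,5)=5c; end=14; A:t2 B:t1
  3. max(8,8)=8c; end=22; A:t2 B:t3
  4. max(6,4)=6c; end=28; A:t4 B:t3
  5. 9=9c; end=37; A:t4 B:t3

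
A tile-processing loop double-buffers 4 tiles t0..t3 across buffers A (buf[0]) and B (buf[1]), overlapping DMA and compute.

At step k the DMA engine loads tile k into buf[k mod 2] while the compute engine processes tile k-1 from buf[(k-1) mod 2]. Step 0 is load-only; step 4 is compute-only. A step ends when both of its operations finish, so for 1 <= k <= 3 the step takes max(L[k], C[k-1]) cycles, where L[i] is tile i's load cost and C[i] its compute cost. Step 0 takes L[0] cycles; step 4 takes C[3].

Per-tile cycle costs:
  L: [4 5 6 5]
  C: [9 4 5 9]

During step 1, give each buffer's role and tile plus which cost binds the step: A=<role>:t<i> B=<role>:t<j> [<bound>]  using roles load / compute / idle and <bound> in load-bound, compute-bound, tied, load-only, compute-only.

k=0 load=t0/4c comp=- wait=4 total=4
k=1 load=t1/5c comp=t0/9c wait=9 total=13
k=2 load=t2/6c comp=t1/4c wait=6 total=19
k=3 load=t3/5c comp=t2/5c wait=5 total=24
k=4 load=- comp=t3/9c wait=9 total=33

step 1: A=compute:t0 B=load:t1 [compute-bound]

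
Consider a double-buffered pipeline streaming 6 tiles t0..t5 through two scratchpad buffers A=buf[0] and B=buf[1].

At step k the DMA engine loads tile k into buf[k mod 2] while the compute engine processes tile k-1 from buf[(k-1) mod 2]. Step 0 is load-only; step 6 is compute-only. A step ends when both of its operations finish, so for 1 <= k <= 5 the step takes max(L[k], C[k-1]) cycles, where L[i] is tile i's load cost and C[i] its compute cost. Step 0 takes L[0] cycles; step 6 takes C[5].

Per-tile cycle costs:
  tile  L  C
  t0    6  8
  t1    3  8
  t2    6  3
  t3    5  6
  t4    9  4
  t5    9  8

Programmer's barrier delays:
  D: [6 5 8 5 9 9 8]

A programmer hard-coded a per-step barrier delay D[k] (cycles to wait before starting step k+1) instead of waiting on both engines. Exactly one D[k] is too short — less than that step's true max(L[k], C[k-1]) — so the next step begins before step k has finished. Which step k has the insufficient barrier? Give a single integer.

k=0 barrier L[0]=6→6c, D[0]=6 ok
k=1 barrier max(L[1]=3,C[0]=8)→8c, D[1]=5 SHORT
k=2 barrier max(L[2]=6,C[1]=8)→8c, D[2]=8 ok
k=3 barrier max(L[3]=5,C[2]=3)→5c, D[3]=5 ok
k=4 barrier max(L[4]=9,C[3]=6)→9c, D[4]=9 ok
k=5 barrier max(L[5]=9,C[4]=4)→9c, D[5]=9 ok
k=6 barrier C[5]=8→8c, D[6]=8 ok

hazard at step 1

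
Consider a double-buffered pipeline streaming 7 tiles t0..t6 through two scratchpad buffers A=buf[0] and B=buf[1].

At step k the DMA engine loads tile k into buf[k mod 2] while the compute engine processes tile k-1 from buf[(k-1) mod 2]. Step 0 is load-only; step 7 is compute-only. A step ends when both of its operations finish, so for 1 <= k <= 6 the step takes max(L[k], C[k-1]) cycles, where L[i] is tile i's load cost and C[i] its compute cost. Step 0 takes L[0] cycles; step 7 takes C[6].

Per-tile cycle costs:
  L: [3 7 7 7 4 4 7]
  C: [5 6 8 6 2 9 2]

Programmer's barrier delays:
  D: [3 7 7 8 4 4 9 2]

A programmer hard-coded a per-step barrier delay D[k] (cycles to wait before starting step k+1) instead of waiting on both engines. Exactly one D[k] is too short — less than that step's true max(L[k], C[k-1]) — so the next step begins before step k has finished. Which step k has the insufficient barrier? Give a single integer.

[0] required=L[0]=3=3 vs D=3 ok
[1] required=max(L[1]=7,C[0]=5)=7 vs D=7 ok
[2] required=max(L[2]=7,C[1]=6)=7 vs D=7 ok
[3] required=max(L[3]=7,C[2]=8)=8 vs D=8 ok
[4] required=max(L[4]=4,C[3]=6)=6 vs D=4 SHORT
[5] required=max(L[5]=4,C[4]=2)=4 vs D=4 ok
[6] required=max(L[6]=7,C[5]=9)=9 vs D=9 ok
[7] required=C[6]=2=2 vs D=2 ok

hazard at step 4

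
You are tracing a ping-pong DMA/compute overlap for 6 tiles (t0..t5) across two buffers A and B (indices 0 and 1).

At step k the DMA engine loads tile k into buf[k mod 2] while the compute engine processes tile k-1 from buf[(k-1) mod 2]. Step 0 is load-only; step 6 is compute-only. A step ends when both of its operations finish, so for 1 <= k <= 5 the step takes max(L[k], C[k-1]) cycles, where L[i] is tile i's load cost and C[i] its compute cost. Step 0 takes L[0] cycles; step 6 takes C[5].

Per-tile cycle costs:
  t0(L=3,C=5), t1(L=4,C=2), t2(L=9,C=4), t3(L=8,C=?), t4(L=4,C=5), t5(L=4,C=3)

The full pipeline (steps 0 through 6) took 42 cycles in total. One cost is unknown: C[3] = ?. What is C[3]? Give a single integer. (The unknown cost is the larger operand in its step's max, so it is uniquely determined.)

C[3] = 9

step 0 → dur = L[0]=3 = 3
step 1 → dur = max(L[1]=4, C[0]=5) = 5
step 2 → dur = max(L[2]=9, C[1]=2) = 9
step 3 → dur = max(L[3]=8, C[2]=4) = 8
step 4 → dur = max(L[4]=4, C[3]=?) = C[3]  (unknown; binding)
step 5 → dur = max(L[5]=4, C[4]=5) = 5
step 6 → dur = C[5]=3 = 3
sum of known step durations = 33
dur[4] = total - known = 42 - 33 = 9
C[3] is the binding max in step 4, so C[3] = dur[4] = 9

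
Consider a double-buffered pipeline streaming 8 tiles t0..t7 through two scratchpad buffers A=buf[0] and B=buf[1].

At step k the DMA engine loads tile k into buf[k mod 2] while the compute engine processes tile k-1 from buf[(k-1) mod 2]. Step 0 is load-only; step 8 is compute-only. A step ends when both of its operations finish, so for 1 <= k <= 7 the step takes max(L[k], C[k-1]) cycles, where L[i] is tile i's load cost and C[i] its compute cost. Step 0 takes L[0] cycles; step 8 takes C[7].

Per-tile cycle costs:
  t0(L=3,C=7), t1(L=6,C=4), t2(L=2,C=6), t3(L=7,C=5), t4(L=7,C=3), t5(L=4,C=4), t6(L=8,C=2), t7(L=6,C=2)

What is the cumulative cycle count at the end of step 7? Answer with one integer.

end_cycle[7] = 46

step 0: L[0]=3 → dur=3, Σ=3 | A=load:t0 B=idle [load-only]
step 1: L[1]=6 C[0]=7 → dur=7, Σ=10 | A=compute:t0 B=load:t1 [compute-bound]
step 2: L[2]=2 C[1]=4 → dur=4, Σ=14 | A=load:t2 B=compute:t1 [compute-bound]
step 3: L[3]=7 C[2]=6 → dur=7, Σ=21 | A=compute:t2 B=load:t3 [load-bound]
step 4: L[4]=7 C[3]=5 → dur=7, Σ=28 | A=load:t4 B=compute:t3 [load-bound]
step 5: L[5]=4 C[4]=3 → dur=4, Σ=32 | A=compute:t4 B=load:t5 [load-bound]
step 6: L[6]=8 C[5]=4 → dur=8, Σ=40 | A=load:t6 B=compute:t5 [load-bound]
step 7: L[7]=6 C[6]=2 → dur=6, Σ=46 | A=compute:t6 B=load:t7 [load-bound]
step 8: C[7]=2 → dur=2, Σ=48 | A=idle B=compute:t7 [compute-only]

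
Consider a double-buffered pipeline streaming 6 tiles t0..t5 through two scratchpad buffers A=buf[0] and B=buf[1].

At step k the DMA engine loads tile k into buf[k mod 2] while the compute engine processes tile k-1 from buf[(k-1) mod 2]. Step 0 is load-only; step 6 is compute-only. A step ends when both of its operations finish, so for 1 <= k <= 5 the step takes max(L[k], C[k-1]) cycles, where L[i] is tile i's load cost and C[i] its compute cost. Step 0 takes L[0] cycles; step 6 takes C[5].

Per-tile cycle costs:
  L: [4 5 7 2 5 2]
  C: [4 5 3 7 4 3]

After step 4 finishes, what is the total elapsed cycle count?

end_cycle[4] = 26

step 0: L[0]=4 → dur=4, Σ=4 | A=load:t0 B=idle [load-only]
step 1: L[1]=5 C[0]=4 → dur=5, Σ=9 | A=compute:t0 B=load:t1 [load-bound]
step 2: L[2]=7 C[1]=5 → dur=7, Σ=16 | A=load:t2 B=compute:t1 [load-bound]
step 3: L[3]=2 C[2]=3 → dur=3, Σ=19 | A=compute:t2 B=load:t3 [compute-bound]
step 4: L[4]=5 C[3]=7 → dur=7, Σ=26 | A=load:t4 B=compute:t3 [compute-bound]
step 5: L[5]=2 C[4]=4 → dur=4, Σ=30 | A=compute:t4 B=load:t5 [compute-bound]
step 6: C[5]=3 → dur=3, Σ=33 | A=idle B=compute:t5 [compute-only]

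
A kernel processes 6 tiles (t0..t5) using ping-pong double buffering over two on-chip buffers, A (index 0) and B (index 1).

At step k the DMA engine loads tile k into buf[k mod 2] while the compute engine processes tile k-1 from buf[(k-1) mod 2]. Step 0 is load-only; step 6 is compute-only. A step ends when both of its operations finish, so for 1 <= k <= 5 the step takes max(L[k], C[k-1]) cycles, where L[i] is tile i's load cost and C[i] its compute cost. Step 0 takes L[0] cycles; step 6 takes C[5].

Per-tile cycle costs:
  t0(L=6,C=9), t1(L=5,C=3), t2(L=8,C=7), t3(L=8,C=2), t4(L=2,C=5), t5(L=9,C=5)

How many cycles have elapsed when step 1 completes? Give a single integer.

  0. 6=6c; end=6; A:t0 B:-
  1. max(5,9)=9c; end=15; A:t0 B:t1
  2. max(8,3)=8c; end=23; A:t2 B:t1
  3. max(8,7)=8c; end=31; A:t2 B:t3
  4. max(2,2)=2c; end=33; A:t4 B:t3
  5. max(9,5)=9c; end=42; A:t4 B:t5
  6. 5=5c; end=47; A:t4 B:t5

end_cycle[1] = 15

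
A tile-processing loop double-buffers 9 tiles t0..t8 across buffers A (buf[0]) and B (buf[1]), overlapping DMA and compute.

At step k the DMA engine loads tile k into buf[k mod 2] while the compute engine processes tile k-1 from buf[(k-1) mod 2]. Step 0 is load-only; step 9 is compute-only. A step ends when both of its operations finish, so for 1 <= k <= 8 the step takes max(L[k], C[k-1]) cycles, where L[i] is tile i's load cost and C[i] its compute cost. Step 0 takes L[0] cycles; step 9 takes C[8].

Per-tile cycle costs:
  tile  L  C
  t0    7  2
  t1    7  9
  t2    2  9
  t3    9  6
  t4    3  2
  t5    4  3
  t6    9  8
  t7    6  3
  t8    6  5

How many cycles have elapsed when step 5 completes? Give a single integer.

end_cycle[5] = 42

k=0 load=t0/7c comp=- wait=7 total=7
k=1 load=t1/7c comp=t0/2c wait=7 total=14
k=2 load=t2/2c comp=t1/9c wait=9 total=23
k=3 load=t3/9c comp=t2/9c wait=9 total=32
k=4 load=t4/3c comp=t3/6c wait=6 total=38
k=5 load=t5/4c comp=t4/2c wait=4 total=42
k=6 load=t6/9c comp=t5/3c wait=9 total=51
k=7 load=t7/6c comp=t6/8c wait=8 total=59
k=8 load=t8/6c comp=t7/3c wait=6 total=65
k=9 load=- comp=t8/5c wait=5 total=70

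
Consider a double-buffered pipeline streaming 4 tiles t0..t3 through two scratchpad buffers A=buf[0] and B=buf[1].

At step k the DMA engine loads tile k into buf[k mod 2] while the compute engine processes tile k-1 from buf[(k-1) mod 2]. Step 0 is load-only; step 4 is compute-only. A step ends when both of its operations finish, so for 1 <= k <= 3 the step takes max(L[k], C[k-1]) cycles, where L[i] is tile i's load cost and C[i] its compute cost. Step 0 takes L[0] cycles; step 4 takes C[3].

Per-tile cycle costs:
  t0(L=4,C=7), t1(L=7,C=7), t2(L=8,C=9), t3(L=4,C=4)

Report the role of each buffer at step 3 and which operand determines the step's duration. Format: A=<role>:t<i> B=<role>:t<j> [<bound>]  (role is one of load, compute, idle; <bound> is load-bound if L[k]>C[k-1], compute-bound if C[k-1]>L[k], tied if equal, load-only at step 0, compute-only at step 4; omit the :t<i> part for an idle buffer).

k=0 load=t0/4c comp=- wait=4 total=4
k=1 load=t1/7c comp=t0/7c wait=7 total=11
k=2 load=t2/8c comp=t1/7c wait=8 total=19
k=3 load=t3/4c comp=t2/9c wait=9 total=28
k=4 load=- comp=t3/4c wait=4 total=32

step 3: A=compute:t2 B=load:t3 [compute-bound]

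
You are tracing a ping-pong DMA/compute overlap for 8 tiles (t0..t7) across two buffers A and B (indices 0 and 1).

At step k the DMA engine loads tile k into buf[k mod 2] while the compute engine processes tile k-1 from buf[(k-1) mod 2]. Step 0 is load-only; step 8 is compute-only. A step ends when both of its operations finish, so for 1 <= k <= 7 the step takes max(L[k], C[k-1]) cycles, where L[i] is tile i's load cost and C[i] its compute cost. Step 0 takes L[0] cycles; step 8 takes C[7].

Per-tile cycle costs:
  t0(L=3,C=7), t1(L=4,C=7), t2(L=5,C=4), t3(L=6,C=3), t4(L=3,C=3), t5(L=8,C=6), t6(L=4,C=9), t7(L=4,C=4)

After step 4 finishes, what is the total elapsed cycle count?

end_cycle[4] = 26

[0] DMA t0→A (3c) ∥ CU idle ⇒ 3c, clock 3
[1] DMA t1→B (4c) ∥ CU A:t0 (7c) ⇒ 7c, clock 10
[2] DMA t2→A (5c) ∥ CU B:t1 (7c) ⇒ 7c, clock 17
[3] DMA t3→B (6c) ∥ CU A:t2 (4c) ⇒ 6c, clock 23
[4] DMA t4→A (3c) ∥ CU B:t3 (3c) ⇒ 3c, clock 26
[5] DMA t5→B (8c) ∥ CU A:t4 (3c) ⇒ 8c, clock 34
[6] DMA t6→A (4c) ∥ CU B:t5 (6c) ⇒ 6c, clock 40
[7] DMA t7→B (4c) ∥ CU A:t6 (9c) ⇒ 9c, clock 49
[8] DMA idle ∥ CU B:t7 (4c) ⇒ 4c, clock 53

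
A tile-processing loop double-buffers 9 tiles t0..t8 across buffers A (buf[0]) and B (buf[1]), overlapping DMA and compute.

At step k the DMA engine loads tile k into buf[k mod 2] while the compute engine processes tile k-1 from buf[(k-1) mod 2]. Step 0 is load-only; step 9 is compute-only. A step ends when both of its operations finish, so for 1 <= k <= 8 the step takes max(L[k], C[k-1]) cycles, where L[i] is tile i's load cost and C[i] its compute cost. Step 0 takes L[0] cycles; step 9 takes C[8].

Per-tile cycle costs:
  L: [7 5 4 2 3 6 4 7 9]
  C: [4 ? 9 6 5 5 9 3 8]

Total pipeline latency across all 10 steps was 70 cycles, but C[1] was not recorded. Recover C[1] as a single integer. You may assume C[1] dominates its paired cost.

C[1] = 6

step 0 = dur = L[0]=7 = 7
step 1 = dur = max(L[1]=5, C[0]=4) = 5
step 2 = dur = max(L[2]=4, C[1]=?) = C[1]  (unknown; binding)
step 3 = dur = max(L[3]=2, C[2]=9) = 9
step 4 = dur = max(L[4]=3, C[3]=6) = 6
step 5 = dur = max(L[5]=6, C[4]=5) = 6
step 6 = dur = max(L[6]=4, C[5]=5) = 5
step 7 = dur = max(L[7]=7, C[6]=9) = 9
step 8 = dur = max(L[8]=9, C[7]=3) = 9
step 9 = dur = C[8]=8 = 8
sum of known step durations = 64
dur[2] = total - known = 70 - 64 = 6
C[1] is the binding max in step 2, so C[1] = dur[2] = 6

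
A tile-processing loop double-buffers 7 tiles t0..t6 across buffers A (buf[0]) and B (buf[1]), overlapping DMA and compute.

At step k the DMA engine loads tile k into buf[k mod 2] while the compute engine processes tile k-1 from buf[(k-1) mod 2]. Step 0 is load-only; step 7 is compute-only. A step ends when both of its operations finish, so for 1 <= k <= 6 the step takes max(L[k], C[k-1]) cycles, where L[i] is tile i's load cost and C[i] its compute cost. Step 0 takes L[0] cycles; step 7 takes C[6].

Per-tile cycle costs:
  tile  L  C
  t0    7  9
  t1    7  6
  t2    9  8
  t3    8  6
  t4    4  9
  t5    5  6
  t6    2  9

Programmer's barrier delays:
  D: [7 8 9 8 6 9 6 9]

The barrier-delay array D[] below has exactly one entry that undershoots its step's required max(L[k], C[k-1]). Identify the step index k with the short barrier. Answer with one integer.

hazard at step 1

k=0 barrier L[0]=7→7c, D[0]=7 ok
k=1 barrier max(L[1]=7,C[0]=9)→9c, D[1]=8 SHORT
k=2 barrier max(L[2]=9,C[1]=6)→9c, D[2]=9 ok
k=3 barrier max(L[3]=8,C[2]=8)→8c, D[3]=8 ok
k=4 barrier max(L[4]=4,C[3]=6)→6c, D[4]=6 ok
k=5 barrier max(L[5]=5,C[4]=9)→9c, D[5]=9 ok
k=6 barrier max(L[6]=2,C[5]=6)→6c, D[6]=6 ok
k=7 barrier C[6]=9→9c, D[7]=9 ok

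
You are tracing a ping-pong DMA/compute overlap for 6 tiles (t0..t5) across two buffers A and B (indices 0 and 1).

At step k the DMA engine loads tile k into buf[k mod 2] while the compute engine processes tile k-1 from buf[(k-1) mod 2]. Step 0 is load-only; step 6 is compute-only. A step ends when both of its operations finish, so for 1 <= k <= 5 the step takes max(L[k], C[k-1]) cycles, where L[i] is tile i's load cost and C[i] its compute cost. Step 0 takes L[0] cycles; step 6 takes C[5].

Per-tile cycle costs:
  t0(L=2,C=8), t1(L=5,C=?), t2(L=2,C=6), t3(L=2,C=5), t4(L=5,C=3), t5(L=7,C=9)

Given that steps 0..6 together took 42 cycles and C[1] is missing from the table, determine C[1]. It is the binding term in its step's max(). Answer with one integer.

step 0 → dur = L[0]=2 = 2
step 1 → dur = max(L[1]=5, C[0]=8) = 8
step 2 → dur = max(L[2]=2, C[1]=?) = C[1]  (unknown; binding)
step 3 → dur = max(L[3]=2, C[2]=6) = 6
step 4 → dur = max(L[4]=5, C[3]=5) = 5
step 5 → dur = max(L[5]=7, C[4]=3) = 7
step 6 → dur = C[5]=9 = 9
sum of known step durations = 37
dur[2] = total - known = 42 - 37 = 5
C[1] is the binding max in step 2, so C[1] = dur[2] = 5

C[1] = 5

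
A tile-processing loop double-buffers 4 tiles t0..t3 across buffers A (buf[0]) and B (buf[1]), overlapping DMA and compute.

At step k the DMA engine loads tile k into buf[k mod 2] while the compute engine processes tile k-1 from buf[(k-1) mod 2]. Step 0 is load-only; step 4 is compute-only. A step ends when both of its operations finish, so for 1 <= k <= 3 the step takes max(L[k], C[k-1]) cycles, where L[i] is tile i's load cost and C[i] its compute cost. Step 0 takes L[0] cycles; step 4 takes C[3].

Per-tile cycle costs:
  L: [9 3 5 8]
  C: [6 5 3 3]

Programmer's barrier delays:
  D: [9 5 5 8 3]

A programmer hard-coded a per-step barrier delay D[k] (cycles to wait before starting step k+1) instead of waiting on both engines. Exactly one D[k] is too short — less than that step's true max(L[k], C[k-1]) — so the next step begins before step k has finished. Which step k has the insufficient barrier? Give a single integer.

[0] required=L[0]=9=9 vs D=9 ok
[1] required=max(L[1]=3,C[0]=6)=6 vs D=5 SHORT
[2] required=max(L[2]=5,C[1]=5)=5 vs D=5 ok
[3] required=max(L[3]=8,C[2]=3)=8 vs D=8 ok
[4] required=C[3]=3=3 vs D=3 ok

hazard at step 1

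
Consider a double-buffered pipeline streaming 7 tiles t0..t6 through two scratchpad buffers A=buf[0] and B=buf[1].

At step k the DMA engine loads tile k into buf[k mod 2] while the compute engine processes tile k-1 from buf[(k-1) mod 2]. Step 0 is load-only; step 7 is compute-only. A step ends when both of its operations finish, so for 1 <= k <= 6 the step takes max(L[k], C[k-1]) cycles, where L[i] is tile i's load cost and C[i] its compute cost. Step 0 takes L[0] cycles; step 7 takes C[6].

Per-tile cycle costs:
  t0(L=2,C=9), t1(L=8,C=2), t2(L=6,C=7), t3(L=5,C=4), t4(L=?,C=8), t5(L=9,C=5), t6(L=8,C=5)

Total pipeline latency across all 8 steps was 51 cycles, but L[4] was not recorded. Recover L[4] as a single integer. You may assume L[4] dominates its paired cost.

L[4] = 5

step 0 = dur = L[0]=2 = 2
step 1 = dur = max(L[1]=8, C[0]=9) = 9
step 2 = dur = max(L[2]=6, C[1]=2) = 6
step 3 = dur = max(L[3]=5, C[2]=7) = 7
step 4 = dur = max(L[4]=?, C[3]=4) = L[4]  (unknown; binding)
step 5 = dur = max(L[5]=9, C[4]=8) = 9
step 6 = dur = max(L[6]=8, C[5]=5) = 8
step 7 = dur = C[6]=5 = 5
sum of known step durations = 46
dur[4] = total - known = 51 - 46 = 5
L[4] is the binding max in step 4, so L[4] = dur[4] = 5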